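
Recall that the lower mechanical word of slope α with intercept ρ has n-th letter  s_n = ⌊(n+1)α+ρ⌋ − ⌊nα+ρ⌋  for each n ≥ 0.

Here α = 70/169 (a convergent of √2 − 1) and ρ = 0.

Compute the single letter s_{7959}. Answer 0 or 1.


1

(n+1)α + ρ = (7960·70) / 169 = 557200/169
nα + ρ     = (7959·70) / 169 = 557130/169
⌊557200/169⌋ = 3297,  ⌊557130/169⌋ = 3296
s_{7959} = 3297 − 3296 = 1


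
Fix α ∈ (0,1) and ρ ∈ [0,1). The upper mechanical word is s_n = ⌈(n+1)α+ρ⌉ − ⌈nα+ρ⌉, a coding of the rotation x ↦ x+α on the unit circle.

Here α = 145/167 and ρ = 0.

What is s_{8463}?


0

(n+1)α + ρ = (8464·145) / 167 = 1227280/167
nα + ρ     = (8463·145) / 167 = 1227135/167
⌈1227280/167⌉ = 7349,  ⌈1227135/167⌉ = 7349
s_{8463} = 7349 − 7349 = 0


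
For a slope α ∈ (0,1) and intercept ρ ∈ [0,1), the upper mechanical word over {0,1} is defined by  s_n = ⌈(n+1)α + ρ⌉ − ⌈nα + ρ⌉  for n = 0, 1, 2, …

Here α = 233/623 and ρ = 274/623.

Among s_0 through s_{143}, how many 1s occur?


54

#1s = Σ_{n=0}^{143} s_n = Σ_{n=0}^{143} (⌈(n+1)α+ρ⌉ − ⌈nα+ρ⌉)
the sum telescopes: every ⌈nα+ρ⌉ with 0 < n < 144 appears once with + and once with −, leaving ⌈144α+ρ⌉ − ⌈0·α+ρ⌉
144α + ρ = (144·233 + 274) / 623 = 33826/623
ρ = 274/623
⌈33826/623⌉ = 55,  ⌈274/623⌉ = 1
#1s = 55 − 1 = 54


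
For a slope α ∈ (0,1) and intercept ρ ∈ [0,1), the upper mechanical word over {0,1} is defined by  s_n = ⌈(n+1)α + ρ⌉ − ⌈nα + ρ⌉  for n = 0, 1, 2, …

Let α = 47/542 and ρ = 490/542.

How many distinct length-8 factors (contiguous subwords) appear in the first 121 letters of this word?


9

t_n = ⌈(n·47+490)/542⌉ for n = 0 … 121:
  n=0…9: ⌈490/542⌉=1 ⌈537/542⌉=1 ⌈584/542⌉=2 ⌈631/542⌉=2 ⌈678/542⌉=2 ⌈725/542⌉=2 ⌈772/542⌉=2 ⌈819/542⌉=2 ⌈866/542⌉=2 ⌈913/542⌉=2
  n=10…19: ⌈960/542⌉=2 ⌈1007/542⌉=2 ⌈1054/542⌉=2 ⌈1101/542⌉=3 ⌈1148/542⌉=3 ⌈1195/542⌉=3 ⌈1242/542⌉=3 ⌈1289/542⌉=3 ⌈1336/542⌉=3 ⌈1383/542⌉=3
  n=20…29: ⌈1430/542⌉=3 ⌈1477/542⌉=3 ⌈1524/542⌉=3 ⌈1571/542⌉=3 ⌈1618/542⌉=3 ⌈1665/542⌉=4 ⌈1712/542⌉=4 ⌈1759/542⌉=4 ⌈1806/542⌉=4 ⌈1853/542⌉=4
  n=30…39: ⌈1900/542⌉=4 ⌈1947/542⌉=4 ⌈1994/542⌉=4 ⌈2041/542⌉=4 ⌈2088/542⌉=4 ⌈2135/542⌉=4 ⌈2182/542⌉=5 ⌈2229/542⌉=5 ⌈2276/542⌉=5 ⌈2323/542⌉=5
  n=40…49: ⌈2370/542⌉=5 ⌈2417/542⌉=5 ⌈2464/542⌉=5 ⌈2511/542⌉=5 ⌈2558/542⌉=5 ⌈2605/542⌉=5 ⌈2652/542⌉=5 ⌈2699/542⌉=5 ⌈2746/542⌉=6 ⌈2793/542⌉=6
  n=50…59: ⌈2840/542⌉=6 ⌈2887/542⌉=6 ⌈2934/542⌉=6 ⌈2981/542⌉=6 ⌈3028/542⌉=6 ⌈3075/542⌉=6 ⌈3122/542⌉=6 ⌈3169/542⌉=6 ⌈3216/542⌉=6 ⌈3263/542⌉=7
  n=60…69: ⌈3310/542⌉=7 ⌈3357/542⌉=7 ⌈3404/542⌉=7 ⌈3451/542⌉=7 ⌈3498/542⌉=7 ⌈3545/542⌉=7 ⌈3592/542⌉=7 ⌈3639/542⌉=7 ⌈3686/542⌉=7 ⌈3733/542⌉=7
  n=70…79: ⌈3780/542⌉=7 ⌈3827/542⌉=8 ⌈3874/542⌉=8 ⌈3921/542⌉=8 ⌈3968/542⌉=8 ⌈4015/542⌉=8 ⌈4062/542⌉=8 ⌈4109/542⌉=8 ⌈4156/542⌉=8 ⌈4203/542⌉=8
  n=80…89: ⌈4250/542⌉=8 ⌈4297/542⌉=8 ⌈4344/542⌉=9 ⌈4391/542⌉=9 ⌈4438/542⌉=9 ⌈4485/542⌉=9 ⌈4532/542⌉=9 ⌈4579/542⌉=9 ⌈4626/542⌉=9 ⌈4673/542⌉=9
  n=90…99: ⌈4720/542⌉=9 ⌈4767/542⌉=9 ⌈4814/542⌉=9 ⌈4861/542⌉=9 ⌈4908/542⌉=10 ⌈4955/542⌉=10 ⌈5002/542⌉=10 ⌈5049/542⌉=10 ⌈5096/542⌉=10 ⌈5143/542⌉=10
  n=100…109: ⌈5190/542⌉=10 ⌈5237/542⌉=10 ⌈5284/542⌉=10 ⌈5331/542⌉=10 ⌈5378/542⌉=10 ⌈5425/542⌉=11 ⌈5472/542⌉=11 ⌈5519/542⌉=11 ⌈5566/542⌉=11 ⌈5613/542⌉=11
  n=110…119: ⌈5660/542⌉=11 ⌈5707/542⌉=11 ⌈5754/542⌉=11 ⌈5801/542⌉=11 ⌈5848/542⌉=11 ⌈5895/542⌉=11 ⌈5942/542⌉=11 ⌈5989/542⌉=12 ⌈6036/542⌉=12 ⌈6083/542⌉=12
  n=120…121: ⌈6130/542⌉=12 ⌈6177/542⌉=12
s_n = t_(n+1) − t_n for n = 0 … 120 gives
prefix = 0100000000001000000000001000000000010000000000010000000000100000000000100000000001000000000001000000000010000000000010000
slide a length-8 window over [0..7] … [113..120] (114 windows); first occurrence of each distinct factor:
  [  0..  7] 01000000
  [  1..  8] 10000000
  [  2..  9] 00000000
  [  5.. 12] 00000001
  [  6.. 13] 00000010
  [  7.. 14] 00000100
  [  8.. 15] 00001000
  [  9.. 16] 00010000
  [ 10.. 17] 00100000
  (the other 105 windows repeat one of these)
distinct factors: {00000000, 00000001, 00000010, 00000100, 00001000, 00010000, 00100000, 01000000, 10000000}
count = 9  (Sturmian bound for length 8 is 9)


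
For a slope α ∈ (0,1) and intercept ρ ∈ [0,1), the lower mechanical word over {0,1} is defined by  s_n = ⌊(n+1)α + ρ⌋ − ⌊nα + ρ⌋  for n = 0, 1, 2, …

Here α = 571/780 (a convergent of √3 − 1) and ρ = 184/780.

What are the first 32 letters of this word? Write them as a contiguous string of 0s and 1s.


01110111011101101110111011101101

n=0: ⌊(1·571+184)/780⌋ − ⌊(0·571+184)/780⌋ = ⌊755/780⌋ − ⌊184/780⌋ = 0 − 0 = 0
n=1: ⌊(2·571+184)/780⌋ − ⌊(1·571+184)/780⌋ = ⌊1326/780⌋ − ⌊755/780⌋ = 1 − 0 = 1
n=2: ⌊(3·571+184)/780⌋ − ⌊(2·571+184)/780⌋ = ⌊1897/780⌋ − ⌊1326/780⌋ = 2 − 1 = 1
n=3: ⌊(4·571+184)/780⌋ − ⌊(3·571+184)/780⌋ = ⌊2468/780⌋ − ⌊1897/780⌋ = 3 − 2 = 1
n=4: ⌊(5·571+184)/780⌋ − ⌊(4·571+184)/780⌋ = ⌊3039/780⌋ − ⌊2468/780⌋ = 3 − 3 = 0
n=5: ⌊(6·571+184)/780⌋ − ⌊(5·571+184)/780⌋ = ⌊3610/780⌋ − ⌊3039/780⌋ = 4 − 3 = 1
n=6: ⌊(7·571+184)/780⌋ − ⌊(6·571+184)/780⌋ = ⌊4181/780⌋ − ⌊3610/780⌋ = 5 − 4 = 1
n=7: ⌊(8·571+184)/780⌋ − ⌊(7·571+184)/780⌋ = ⌊4752/780⌋ − ⌊4181/780⌋ = 6 − 5 = 1
n=8: ⌊(9·571+184)/780⌋ − ⌊(8·571+184)/780⌋ = ⌊5323/780⌋ − ⌊4752/780⌋ = 6 − 6 = 0
n=9: ⌊(10·571+184)/780⌋ − ⌊(9·571+184)/780⌋ = ⌊5894/780⌋ − ⌊5323/780⌋ = 7 − 6 = 1
n=10: ⌊(11·571+184)/780⌋ − ⌊(10·571+184)/780⌋ = ⌊6465/780⌋ − ⌊5894/780⌋ = 8 − 7 = 1
n=11: ⌊(12·571+184)/780⌋ − ⌊(11·571+184)/780⌋ = ⌊7036/780⌋ − ⌊6465/780⌋ = 9 − 8 = 1
n=12: ⌊(13·571+184)/780⌋ − ⌊(12·571+184)/780⌋ = ⌊7607/780⌋ − ⌊7036/780⌋ = 9 − 9 = 0
n=13: ⌊(14·571+184)/780⌋ − ⌊(13·571+184)/780⌋ = ⌊8178/780⌋ − ⌊7607/780⌋ = 10 − 9 = 1
n=14: ⌊(15·571+184)/780⌋ − ⌊(14·571+184)/780⌋ = ⌊8749/780⌋ − ⌊8178/780⌋ = 11 − 10 = 1
n=15: ⌊(16·571+184)/780⌋ − ⌊(15·571+184)/780⌋ = ⌊9320/780⌋ − ⌊8749/780⌋ = 11 − 11 = 0
n=16: ⌊(17·571+184)/780⌋ − ⌊(16·571+184)/780⌋ = ⌊9891/780⌋ − ⌊9320/780⌋ = 12 − 11 = 1
n=17: ⌊(18·571+184)/780⌋ − ⌊(17·571+184)/780⌋ = ⌊10462/780⌋ − ⌊9891/780⌋ = 13 − 12 = 1
n=18: ⌊(19·571+184)/780⌋ − ⌊(18·571+184)/780⌋ = ⌊11033/780⌋ − ⌊10462/780⌋ = 14 − 13 = 1
n=19: ⌊(20·571+184)/780⌋ − ⌊(19·571+184)/780⌋ = ⌊11604/780⌋ − ⌊11033/780⌋ = 14 − 14 = 0
n=20: ⌊(21·571+184)/780⌋ − ⌊(20·571+184)/780⌋ = ⌊12175/780⌋ − ⌊11604/780⌋ = 15 − 14 = 1
n=21: ⌊(22·571+184)/780⌋ − ⌊(21·571+184)/780⌋ = ⌊12746/780⌋ − ⌊12175/780⌋ = 16 − 15 = 1
n=22: ⌊(23·571+184)/780⌋ − ⌊(22·571+184)/780⌋ = ⌊13317/780⌋ − ⌊12746/780⌋ = 17 − 16 = 1
n=23: ⌊(24·571+184)/780⌋ − ⌊(23·571+184)/780⌋ = ⌊13888/780⌋ − ⌊13317/780⌋ = 17 − 17 = 0
n=24: ⌊(25·571+184)/780⌋ − ⌊(24·571+184)/780⌋ = ⌊14459/780⌋ − ⌊13888/780⌋ = 18 − 17 = 1
n=25: ⌊(26·571+184)/780⌋ − ⌊(25·571+184)/780⌋ = ⌊15030/780⌋ − ⌊14459/780⌋ = 19 − 18 = 1
n=26: ⌊(27·571+184)/780⌋ − ⌊(26·571+184)/780⌋ = ⌊15601/780⌋ − ⌊15030/780⌋ = 20 − 19 = 1
n=27: ⌊(28·571+184)/780⌋ − ⌊(27·571+184)/780⌋ = ⌊16172/780⌋ − ⌊15601/780⌋ = 20 − 20 = 0
n=28: ⌊(29·571+184)/780⌋ − ⌊(28·571+184)/780⌋ = ⌊16743/780⌋ − ⌊16172/780⌋ = 21 − 20 = 1
n=29: ⌊(30·571+184)/780⌋ − ⌊(29·571+184)/780⌋ = ⌊17314/780⌋ − ⌊16743/780⌋ = 22 − 21 = 1
n=30: ⌊(31·571+184)/780⌋ − ⌊(30·571+184)/780⌋ = ⌊17885/780⌋ − ⌊17314/780⌋ = 22 − 22 = 0
n=31: ⌊(32·571+184)/780⌋ − ⌊(31·571+184)/780⌋ = ⌊18456/780⌋ − ⌊17885/780⌋ = 23 − 22 = 1


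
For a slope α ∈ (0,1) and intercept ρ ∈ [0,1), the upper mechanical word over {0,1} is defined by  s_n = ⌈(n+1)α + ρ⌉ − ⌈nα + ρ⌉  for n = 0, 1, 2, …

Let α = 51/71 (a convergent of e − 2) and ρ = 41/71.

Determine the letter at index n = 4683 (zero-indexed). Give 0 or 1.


(n+1)α + ρ = (4684·51 + 41) / 71 = 238925/71
nα + ρ     = (4683·51 + 41) / 71 = 238874/71
⌈238925/71⌉ = 3366,  ⌈238874/71⌉ = 3365
s_{4683} = 3366 − 3365 = 1

1


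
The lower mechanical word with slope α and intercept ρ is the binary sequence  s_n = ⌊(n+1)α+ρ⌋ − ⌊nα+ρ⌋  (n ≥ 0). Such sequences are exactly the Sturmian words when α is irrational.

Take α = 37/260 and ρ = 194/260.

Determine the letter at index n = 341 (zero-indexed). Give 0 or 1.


0

(n+1)α + ρ = (342·37 + 194) / 260 = 12848/260
nα + ρ     = (341·37 + 194) / 260 = 12811/260
⌊12848/260⌋ = 49,  ⌊12811/260⌋ = 49
s_{341} = 49 − 49 = 0


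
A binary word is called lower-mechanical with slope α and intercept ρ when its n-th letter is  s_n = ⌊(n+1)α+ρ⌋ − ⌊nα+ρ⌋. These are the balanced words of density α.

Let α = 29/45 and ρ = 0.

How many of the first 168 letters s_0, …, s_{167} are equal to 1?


108

#1s = Σ_{n=0}^{167} s_n = Σ_{n=0}^{167} (⌊(n+1)α+ρ⌋ − ⌊nα+ρ⌋)
the sum telescopes: every ⌊nα+ρ⌋ with 0 < n < 168 appears once with + and once with −, leaving ⌊168α+ρ⌋ − ⌊0·α+ρ⌋
168α + ρ = (168·29) / 45 = 4872/45
ρ = 0/45
⌊4872/45⌋ = 108,  ⌊0/45⌋ = 0
#1s = 108 − 0 = 108


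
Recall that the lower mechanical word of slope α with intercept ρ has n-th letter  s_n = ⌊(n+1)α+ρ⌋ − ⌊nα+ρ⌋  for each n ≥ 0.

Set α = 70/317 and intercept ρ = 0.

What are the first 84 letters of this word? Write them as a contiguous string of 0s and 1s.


000010000100010000100010000100010000100010000100010000100010000100010000100010000100

n=0: ⌊(1·70)/317⌋ − ⌊(0·70)/317⌋ = ⌊70/317⌋ − ⌊0/317⌋ = 0 − 0 = 0
n=1: ⌊(2·70)/317⌋ − ⌊(1·70)/317⌋ = ⌊140/317⌋ − ⌊70/317⌋ = 0 − 0 = 0
n=2: ⌊(3·70)/317⌋ − ⌊(2·70)/317⌋ = ⌊210/317⌋ − ⌊140/317⌋ = 0 − 0 = 0
n=3: ⌊(4·70)/317⌋ − ⌊(3·70)/317⌋ = ⌊280/317⌋ − ⌊210/317⌋ = 0 − 0 = 0
n=4: ⌊(5·70)/317⌋ − ⌊(4·70)/317⌋ = ⌊350/317⌋ − ⌊280/317⌋ = 1 − 0 = 1
n=5: ⌊(6·70)/317⌋ − ⌊(5·70)/317⌋ = ⌊420/317⌋ − ⌊350/317⌋ = 1 − 1 = 0
n=6: ⌊(7·70)/317⌋ − ⌊(6·70)/317⌋ = ⌊490/317⌋ − ⌊420/317⌋ = 1 − 1 = 0
n=7: ⌊(8·70)/317⌋ − ⌊(7·70)/317⌋ = ⌊560/317⌋ − ⌊490/317⌋ = 1 − 1 = 0
n=8: ⌊(9·70)/317⌋ − ⌊(8·70)/317⌋ = ⌊630/317⌋ − ⌊560/317⌋ = 1 − 1 = 0
n=9: ⌊(10·70)/317⌋ − ⌊(9·70)/317⌋ = ⌊700/317⌋ − ⌊630/317⌋ = 2 − 1 = 1
n=10: ⌊(11·70)/317⌋ − ⌊(10·70)/317⌋ = ⌊770/317⌋ − ⌊700/317⌋ = 2 − 2 = 0
n=11: ⌊(12·70)/317⌋ − ⌊(11·70)/317⌋ = ⌊840/317⌋ − ⌊770/317⌋ = 2 − 2 = 0
n=12: ⌊(13·70)/317⌋ − ⌊(12·70)/317⌋ = ⌊910/317⌋ − ⌊840/317⌋ = 2 − 2 = 0
n=13: ⌊(14·70)/317⌋ − ⌊(13·70)/317⌋ = ⌊980/317⌋ − ⌊910/317⌋ = 3 − 2 = 1
n=14: ⌊(15·70)/317⌋ − ⌊(14·70)/317⌋ = ⌊1050/317⌋ − ⌊980/317⌋ = 3 − 3 = 0
n=15: ⌊(16·70)/317⌋ − ⌊(15·70)/317⌋ = ⌊1120/317⌋ − ⌊1050/317⌋ = 3 − 3 = 0
n=16: ⌊(17·70)/317⌋ − ⌊(16·70)/317⌋ = ⌊1190/317⌋ − ⌊1120/317⌋ = 3 − 3 = 0
n=17: ⌊(18·70)/317⌋ − ⌊(17·70)/317⌋ = ⌊1260/317⌋ − ⌊1190/317⌋ = 3 − 3 = 0
n=18: ⌊(19·70)/317⌋ − ⌊(18·70)/317⌋ = ⌊1330/317⌋ − ⌊1260/317⌋ = 4 − 3 = 1
n=19: ⌊(20·70)/317⌋ − ⌊(19·70)/317⌋ = ⌊1400/317⌋ − ⌊1330/317⌋ = 4 − 4 = 0
n=20: ⌊(21·70)/317⌋ − ⌊(20·70)/317⌋ = ⌊1470/317⌋ − ⌊1400/317⌋ = 4 − 4 = 0
n=21: ⌊(22·70)/317⌋ − ⌊(21·70)/317⌋ = ⌊1540/317⌋ − ⌊1470/317⌋ = 4 − 4 = 0
n=22: ⌊(23·70)/317⌋ − ⌊(22·70)/317⌋ = ⌊1610/317⌋ − ⌊1540/317⌋ = 5 − 4 = 1
n=23: ⌊(24·70)/317⌋ − ⌊(23·70)/317⌋ = ⌊1680/317⌋ − ⌊1610/317⌋ = 5 − 5 = 0
n=24: ⌊(25·70)/317⌋ − ⌊(24·70)/317⌋ = ⌊1750/317⌋ − ⌊1680/317⌋ = 5 − 5 = 0
n=25: ⌊(26·70)/317⌋ − ⌊(25·70)/317⌋ = ⌊1820/317⌋ − ⌊1750/317⌋ = 5 − 5 = 0
n=26: ⌊(27·70)/317⌋ − ⌊(26·70)/317⌋ = ⌊1890/317⌋ − ⌊1820/317⌋ = 5 − 5 = 0
n=27: ⌊(28·70)/317⌋ − ⌊(27·70)/317⌋ = ⌊1960/317⌋ − ⌊1890/317⌋ = 6 − 5 = 1
n=28: ⌊(29·70)/317⌋ − ⌊(28·70)/317⌋ = ⌊2030/317⌋ − ⌊1960/317⌋ = 6 − 6 = 0
n=29: ⌊(30·70)/317⌋ − ⌊(29·70)/317⌋ = ⌊2100/317⌋ − ⌊2030/317⌋ = 6 − 6 = 0
n=30: ⌊(31·70)/317⌋ − ⌊(30·70)/317⌋ = ⌊2170/317⌋ − ⌊2100/317⌋ = 6 − 6 = 0
n=31: ⌊(32·70)/317⌋ − ⌊(31·70)/317⌋ = ⌊2240/317⌋ − ⌊2170/317⌋ = 7 − 6 = 1
n=32: ⌊(33·70)/317⌋ − ⌊(32·70)/317⌋ = ⌊2310/317⌋ − ⌊2240/317⌋ = 7 − 7 = 0
n=33: ⌊(34·70)/317⌋ − ⌊(33·70)/317⌋ = ⌊2380/317⌋ − ⌊2310/317⌋ = 7 − 7 = 0
n=34: ⌊(35·70)/317⌋ − ⌊(34·70)/317⌋ = ⌊2450/317⌋ − ⌊2380/317⌋ = 7 − 7 = 0
n=35: ⌊(36·70)/317⌋ − ⌊(35·70)/317⌋ = ⌊2520/317⌋ − ⌊2450/317⌋ = 7 − 7 = 0
n=36: ⌊(37·70)/317⌋ − ⌊(36·70)/317⌋ = ⌊2590/317⌋ − ⌊2520/317⌋ = 8 − 7 = 1
n=37: ⌊(38·70)/317⌋ − ⌊(37·70)/317⌋ = ⌊2660/317⌋ − ⌊2590/317⌋ = 8 − 8 = 0
n=38: ⌊(39·70)/317⌋ − ⌊(38·70)/317⌋ = ⌊2730/317⌋ − ⌊2660/317⌋ = 8 − 8 = 0
n=39: ⌊(40·70)/317⌋ − ⌊(39·70)/317⌋ = ⌊2800/317⌋ − ⌊2730/317⌋ = 8 − 8 = 0
n=40: ⌊(41·70)/317⌋ − ⌊(40·70)/317⌋ = ⌊2870/317⌋ − ⌊2800/317⌋ = 9 − 8 = 1
n=41: ⌊(42·70)/317⌋ − ⌊(41·70)/317⌋ = ⌊2940/317⌋ − ⌊2870/317⌋ = 9 − 9 = 0
n=42: ⌊(43·70)/317⌋ − ⌊(42·70)/317⌋ = ⌊3010/317⌋ − ⌊2940/317⌋ = 9 − 9 = 0
n=43: ⌊(44·70)/317⌋ − ⌊(43·70)/317⌋ = ⌊3080/317⌋ − ⌊3010/317⌋ = 9 − 9 = 0
n=44: ⌊(45·70)/317⌋ − ⌊(44·70)/317⌋ = ⌊3150/317⌋ − ⌊3080/317⌋ = 9 − 9 = 0
n=45: ⌊(46·70)/317⌋ − ⌊(45·70)/317⌋ = ⌊3220/317⌋ − ⌊3150/317⌋ = 10 − 9 = 1
n=46: ⌊(47·70)/317⌋ − ⌊(46·70)/317⌋ = ⌊3290/317⌋ − ⌊3220/317⌋ = 10 − 10 = 0
n=47: ⌊(48·70)/317⌋ − ⌊(47·70)/317⌋ = ⌊3360/317⌋ − ⌊3290/317⌋ = 10 − 10 = 0
n=48: ⌊(49·70)/317⌋ − ⌊(48·70)/317⌋ = ⌊3430/317⌋ − ⌊3360/317⌋ = 10 − 10 = 0
n=49: ⌊(50·70)/317⌋ − ⌊(49·70)/317⌋ = ⌊3500/317⌋ − ⌊3430/317⌋ = 11 − 10 = 1
n=50: ⌊(51·70)/317⌋ − ⌊(50·70)/317⌋ = ⌊3570/317⌋ − ⌊3500/317⌋ = 11 − 11 = 0
n=51: ⌊(52·70)/317⌋ − ⌊(51·70)/317⌋ = ⌊3640/317⌋ − ⌊3570/317⌋ = 11 − 11 = 0
n=52: ⌊(53·70)/317⌋ − ⌊(52·70)/317⌋ = ⌊3710/317⌋ − ⌊3640/317⌋ = 11 − 11 = 0
n=53: ⌊(54·70)/317⌋ − ⌊(53·70)/317⌋ = ⌊3780/317⌋ − ⌊3710/317⌋ = 11 − 11 = 0
n=54: ⌊(55·70)/317⌋ − ⌊(54·70)/317⌋ = ⌊3850/317⌋ − ⌊3780/317⌋ = 12 − 11 = 1
n=55: ⌊(56·70)/317⌋ − ⌊(55·70)/317⌋ = ⌊3920/317⌋ − ⌊3850/317⌋ = 12 − 12 = 0
n=56: ⌊(57·70)/317⌋ − ⌊(56·70)/317⌋ = ⌊3990/317⌋ − ⌊3920/317⌋ = 12 − 12 = 0
n=57: ⌊(58·70)/317⌋ − ⌊(57·70)/317⌋ = ⌊4060/317⌋ − ⌊3990/317⌋ = 12 − 12 = 0
n=58: ⌊(59·70)/317⌋ − ⌊(58·70)/317⌋ = ⌊4130/317⌋ − ⌊4060/317⌋ = 13 − 12 = 1
n=59: ⌊(60·70)/317⌋ − ⌊(59·70)/317⌋ = ⌊4200/317⌋ − ⌊4130/317⌋ = 13 − 13 = 0
n=60: ⌊(61·70)/317⌋ − ⌊(60·70)/317⌋ = ⌊4270/317⌋ − ⌊4200/317⌋ = 13 − 13 = 0
n=61: ⌊(62·70)/317⌋ − ⌊(61·70)/317⌋ = ⌊4340/317⌋ − ⌊4270/317⌋ = 13 − 13 = 0
n=62: ⌊(63·70)/317⌋ − ⌊(62·70)/317⌋ = ⌊4410/317⌋ − ⌊4340/317⌋ = 13 − 13 = 0
n=63: ⌊(64·70)/317⌋ − ⌊(63·70)/317⌋ = ⌊4480/317⌋ − ⌊4410/317⌋ = 14 − 13 = 1
n=64: ⌊(65·70)/317⌋ − ⌊(64·70)/317⌋ = ⌊4550/317⌋ − ⌊4480/317⌋ = 14 − 14 = 0
n=65: ⌊(66·70)/317⌋ − ⌊(65·70)/317⌋ = ⌊4620/317⌋ − ⌊4550/317⌋ = 14 − 14 = 0
n=66: ⌊(67·70)/317⌋ − ⌊(66·70)/317⌋ = ⌊4690/317⌋ − ⌊4620/317⌋ = 14 − 14 = 0
n=67: ⌊(68·70)/317⌋ − ⌊(67·70)/317⌋ = ⌊4760/317⌋ − ⌊4690/317⌋ = 15 − 14 = 1
n=68: ⌊(69·70)/317⌋ − ⌊(68·70)/317⌋ = ⌊4830/317⌋ − ⌊4760/317⌋ = 15 − 15 = 0
n=69: ⌊(70·70)/317⌋ − ⌊(69·70)/317⌋ = ⌊4900/317⌋ − ⌊4830/317⌋ = 15 − 15 = 0
n=70: ⌊(71·70)/317⌋ − ⌊(70·70)/317⌋ = ⌊4970/317⌋ − ⌊4900/317⌋ = 15 − 15 = 0
n=71: ⌊(72·70)/317⌋ − ⌊(71·70)/317⌋ = ⌊5040/317⌋ − ⌊4970/317⌋ = 15 − 15 = 0
n=72: ⌊(73·70)/317⌋ − ⌊(72·70)/317⌋ = ⌊5110/317⌋ − ⌊5040/317⌋ = 16 − 15 = 1
n=73: ⌊(74·70)/317⌋ − ⌊(73·70)/317⌋ = ⌊5180/317⌋ − ⌊5110/317⌋ = 16 − 16 = 0
n=74: ⌊(75·70)/317⌋ − ⌊(74·70)/317⌋ = ⌊5250/317⌋ − ⌊5180/317⌋ = 16 − 16 = 0
n=75: ⌊(76·70)/317⌋ − ⌊(75·70)/317⌋ = ⌊5320/317⌋ − ⌊5250/317⌋ = 16 − 16 = 0
n=76: ⌊(77·70)/317⌋ − ⌊(76·70)/317⌋ = ⌊5390/317⌋ − ⌊5320/317⌋ = 17 − 16 = 1
n=77: ⌊(78·70)/317⌋ − ⌊(77·70)/317⌋ = ⌊5460/317⌋ − ⌊5390/317⌋ = 17 − 17 = 0
n=78: ⌊(79·70)/317⌋ − ⌊(78·70)/317⌋ = ⌊5530/317⌋ − ⌊5460/317⌋ = 17 − 17 = 0
n=79: ⌊(80·70)/317⌋ − ⌊(79·70)/317⌋ = ⌊5600/317⌋ − ⌊5530/317⌋ = 17 − 17 = 0
n=80: ⌊(81·70)/317⌋ − ⌊(80·70)/317⌋ = ⌊5670/317⌋ − ⌊5600/317⌋ = 17 − 17 = 0
n=81: ⌊(82·70)/317⌋ − ⌊(81·70)/317⌋ = ⌊5740/317⌋ − ⌊5670/317⌋ = 18 − 17 = 1
n=82: ⌊(83·70)/317⌋ − ⌊(82·70)/317⌋ = ⌊5810/317⌋ − ⌊5740/317⌋ = 18 − 18 = 0
n=83: ⌊(84·70)/317⌋ − ⌊(83·70)/317⌋ = ⌊5880/317⌋ − ⌊5810/317⌋ = 18 − 18 = 0


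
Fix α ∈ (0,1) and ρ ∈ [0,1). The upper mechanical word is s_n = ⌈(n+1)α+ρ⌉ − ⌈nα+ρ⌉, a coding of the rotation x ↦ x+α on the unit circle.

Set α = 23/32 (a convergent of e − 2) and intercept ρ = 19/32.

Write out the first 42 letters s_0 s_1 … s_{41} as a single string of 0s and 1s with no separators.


n=0: ⌈(1·23+19)/32⌉ − ⌈(0·23+19)/32⌉ = ⌈42/32⌉ − ⌈19/32⌉ = 2 − 1 = 1
n=1: ⌈(2·23+19)/32⌉ − ⌈(1·23+19)/32⌉ = ⌈65/32⌉ − ⌈42/32⌉ = 3 − 2 = 1
n=2: ⌈(3·23+19)/32⌉ − ⌈(2·23+19)/32⌉ = ⌈88/32⌉ − ⌈65/32⌉ = 3 − 3 = 0
n=3: ⌈(4·23+19)/32⌉ − ⌈(3·23+19)/32⌉ = ⌈111/32⌉ − ⌈88/32⌉ = 4 − 3 = 1
n=4: ⌈(5·23+19)/32⌉ − ⌈(4·23+19)/32⌉ = ⌈134/32⌉ − ⌈111/32⌉ = 5 − 4 = 1
n=5: ⌈(6·23+19)/32⌉ − ⌈(5·23+19)/32⌉ = ⌈157/32⌉ − ⌈134/32⌉ = 5 − 5 = 0
n=6: ⌈(7·23+19)/32⌉ − ⌈(6·23+19)/32⌉ = ⌈180/32⌉ − ⌈157/32⌉ = 6 − 5 = 1
n=7: ⌈(8·23+19)/32⌉ − ⌈(7·23+19)/32⌉ = ⌈203/32⌉ − ⌈180/32⌉ = 7 − 6 = 1
n=8: ⌈(9·23+19)/32⌉ − ⌈(8·23+19)/32⌉ = ⌈226/32⌉ − ⌈203/32⌉ = 8 − 7 = 1
n=9: ⌈(10·23+19)/32⌉ − ⌈(9·23+19)/32⌉ = ⌈249/32⌉ − ⌈226/32⌉ = 8 − 8 = 0
n=10: ⌈(11·23+19)/32⌉ − ⌈(10·23+19)/32⌉ = ⌈272/32⌉ − ⌈249/32⌉ = 9 − 8 = 1
n=11: ⌈(12·23+19)/32⌉ − ⌈(11·23+19)/32⌉ = ⌈295/32⌉ − ⌈272/32⌉ = 10 − 9 = 1
n=12: ⌈(13·23+19)/32⌉ − ⌈(12·23+19)/32⌉ = ⌈318/32⌉ − ⌈295/32⌉ = 10 − 10 = 0
n=13: ⌈(14·23+19)/32⌉ − ⌈(13·23+19)/32⌉ = ⌈341/32⌉ − ⌈318/32⌉ = 11 − 10 = 1
n=14: ⌈(15·23+19)/32⌉ − ⌈(14·23+19)/32⌉ = ⌈364/32⌉ − ⌈341/32⌉ = 12 − 11 = 1
n=15: ⌈(16·23+19)/32⌉ − ⌈(15·23+19)/32⌉ = ⌈387/32⌉ − ⌈364/32⌉ = 13 − 12 = 1
n=16: ⌈(17·23+19)/32⌉ − ⌈(16·23+19)/32⌉ = ⌈410/32⌉ − ⌈387/32⌉ = 13 − 13 = 0
n=17: ⌈(18·23+19)/32⌉ − ⌈(17·23+19)/32⌉ = ⌈433/32⌉ − ⌈410/32⌉ = 14 − 13 = 1
n=18: ⌈(19·23+19)/32⌉ − ⌈(18·23+19)/32⌉ = ⌈456/32⌉ − ⌈433/32⌉ = 15 − 14 = 1
n=19: ⌈(20·23+19)/32⌉ − ⌈(19·23+19)/32⌉ = ⌈479/32⌉ − ⌈456/32⌉ = 15 − 15 = 0
n=20: ⌈(21·23+19)/32⌉ − ⌈(20·23+19)/32⌉ = ⌈502/32⌉ − ⌈479/32⌉ = 16 − 15 = 1
n=21: ⌈(22·23+19)/32⌉ − ⌈(21·23+19)/32⌉ = ⌈525/32⌉ − ⌈502/32⌉ = 17 − 16 = 1
n=22: ⌈(23·23+19)/32⌉ − ⌈(22·23+19)/32⌉ = ⌈548/32⌉ − ⌈525/32⌉ = 18 − 17 = 1
n=23: ⌈(24·23+19)/32⌉ − ⌈(23·23+19)/32⌉ = ⌈571/32⌉ − ⌈548/32⌉ = 18 − 18 = 0
n=24: ⌈(25·23+19)/32⌉ − ⌈(24·23+19)/32⌉ = ⌈594/32⌉ − ⌈571/32⌉ = 19 − 18 = 1
n=25: ⌈(26·23+19)/32⌉ − ⌈(25·23+19)/32⌉ = ⌈617/32⌉ − ⌈594/32⌉ = 20 − 19 = 1
n=26: ⌈(27·23+19)/32⌉ − ⌈(26·23+19)/32⌉ = ⌈640/32⌉ − ⌈617/32⌉ = 20 − 20 = 0
n=27: ⌈(28·23+19)/32⌉ − ⌈(27·23+19)/32⌉ = ⌈663/32⌉ − ⌈640/32⌉ = 21 − 20 = 1
n=28: ⌈(29·23+19)/32⌉ − ⌈(28·23+19)/32⌉ = ⌈686/32⌉ − ⌈663/32⌉ = 22 − 21 = 1
n=29: ⌈(30·23+19)/32⌉ − ⌈(29·23+19)/32⌉ = ⌈709/32⌉ − ⌈686/32⌉ = 23 − 22 = 1
n=30: ⌈(31·23+19)/32⌉ − ⌈(30·23+19)/32⌉ = ⌈732/32⌉ − ⌈709/32⌉ = 23 − 23 = 0
n=31: ⌈(32·23+19)/32⌉ − ⌈(31·23+19)/32⌉ = ⌈755/32⌉ − ⌈732/32⌉ = 24 − 23 = 1
n=32: ⌈(33·23+19)/32⌉ − ⌈(32·23+19)/32⌉ = ⌈778/32⌉ − ⌈755/32⌉ = 25 − 24 = 1
n=33: ⌈(34·23+19)/32⌉ − ⌈(33·23+19)/32⌉ = ⌈801/32⌉ − ⌈778/32⌉ = 26 − 25 = 1
n=34: ⌈(35·23+19)/32⌉ − ⌈(34·23+19)/32⌉ = ⌈824/32⌉ − ⌈801/32⌉ = 26 − 26 = 0
n=35: ⌈(36·23+19)/32⌉ − ⌈(35·23+19)/32⌉ = ⌈847/32⌉ − ⌈824/32⌉ = 27 − 26 = 1
n=36: ⌈(37·23+19)/32⌉ − ⌈(36·23+19)/32⌉ = ⌈870/32⌉ − ⌈847/32⌉ = 28 − 27 = 1
n=37: ⌈(38·23+19)/32⌉ − ⌈(37·23+19)/32⌉ = ⌈893/32⌉ − ⌈870/32⌉ = 28 − 28 = 0
n=38: ⌈(39·23+19)/32⌉ − ⌈(38·23+19)/32⌉ = ⌈916/32⌉ − ⌈893/32⌉ = 29 − 28 = 1
n=39: ⌈(40·23+19)/32⌉ − ⌈(39·23+19)/32⌉ = ⌈939/32⌉ − ⌈916/32⌉ = 30 − 29 = 1
n=40: ⌈(41·23+19)/32⌉ − ⌈(40·23+19)/32⌉ = ⌈962/32⌉ − ⌈939/32⌉ = 31 − 30 = 1
n=41: ⌈(42·23+19)/32⌉ − ⌈(41·23+19)/32⌉ = ⌈985/32⌉ − ⌈962/32⌉ = 31 − 31 = 0

110110111011011101101110110111011101101110


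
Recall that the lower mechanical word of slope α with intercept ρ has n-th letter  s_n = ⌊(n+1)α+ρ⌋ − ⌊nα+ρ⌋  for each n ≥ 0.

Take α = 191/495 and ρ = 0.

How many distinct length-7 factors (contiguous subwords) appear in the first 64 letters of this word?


8

t_n = ⌊(n·191)/495⌋ for n = 0 … 64:
  n=0…9: ⌊0/495⌋=0 ⌊191/495⌋=0 ⌊382/495⌋=0 ⌊573/495⌋=1 ⌊764/495⌋=1 ⌊955/495⌋=1 ⌊1146/495⌋=2 ⌊1337/495⌋=2 ⌊1528/495⌋=3 ⌊1719/495⌋=3
  n=10…19: ⌊1910/495⌋=3 ⌊2101/495⌋=4 ⌊2292/495⌋=4 ⌊2483/495⌋=5 ⌊2674/495⌋=5 ⌊2865/495⌋=5 ⌊3056/495⌋=6 ⌊3247/495⌋=6 ⌊3438/495⌋=6 ⌊3629/495⌋=7
  n=20…29: ⌊3820/495⌋=7 ⌊4011/495⌋=8 ⌊4202/495⌋=8 ⌊4393/495⌋=8 ⌊4584/495⌋=9 ⌊4775/495⌋=9 ⌊4966/495⌋=10 ⌊5157/495⌋=10 ⌊5348/495⌋=10 ⌊5539/495⌋=11
  n=30…39: ⌊5730/495⌋=11 ⌊5921/495⌋=11 ⌊6112/495⌋=12 ⌊6303/495⌋=12 ⌊6494/495⌋=13 ⌊6685/495⌋=13 ⌊6876/495⌋=13 ⌊7067/495⌋=14 ⌊7258/495⌋=14 ⌊7449/495⌋=15
  n=40…49: ⌊7640/495⌋=15 ⌊7831/495⌋=15 ⌊8022/495⌋=16 ⌊8213/495⌋=16 ⌊8404/495⌋=16 ⌊8595/495⌋=17 ⌊8786/495⌋=17 ⌊8977/495⌋=18 ⌊9168/495⌋=18 ⌊9359/495⌋=18
  n=50…59: ⌊9550/495⌋=19 ⌊9741/495⌋=19 ⌊9932/495⌋=20 ⌊10123/495⌋=20 ⌊10314/495⌋=20 ⌊10505/495⌋=21 ⌊10696/495⌋=21 ⌊10887/495⌋=21 ⌊11078/495⌋=22 ⌊11269/495⌋=22
  n=60…64: ⌊11460/495⌋=23 ⌊11651/495⌋=23 ⌊11842/495⌋=23 ⌊12033/495⌋=24 ⌊12224/495⌋=24
s_n = t_(n+1) − t_n for n = 0 … 63 gives
prefix = 0010010100101001001010010100100101001010010010100101001001010010
slide a length-7 window over [0..6] … [57..63] (58 windows); first occurrence of each distinct factor:
  [  0..  6] 0010010
  [  1..  7] 0100101
  [  2..  8] 1001010
  [  3..  9] 0010100
  [  4.. 10] 0101001
  [  5.. 11] 1010010
  [ 11.. 17] 0100100
  [ 12.. 18] 1001001
  (the other 50 windows repeat one of these)
distinct factors: {0010010, 0010100, 0100100, 0100101, 0101001, 1001001, 1001010, 1010010}
count = 8  (Sturmian bound for length 7 is 8)


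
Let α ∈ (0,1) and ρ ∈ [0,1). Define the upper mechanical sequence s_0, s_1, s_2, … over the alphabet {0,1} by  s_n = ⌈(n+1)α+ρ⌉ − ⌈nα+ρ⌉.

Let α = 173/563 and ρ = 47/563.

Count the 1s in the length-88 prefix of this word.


#1s = Σ_{n=0}^{87} s_n = Σ_{n=0}^{87} (⌈(n+1)α+ρ⌉ − ⌈nα+ρ⌉)
the sum telescopes: every ⌈nα+ρ⌉ with 0 < n < 88 appears once with + and once with −, leaving ⌈88α+ρ⌉ − ⌈0·α+ρ⌉
88α + ρ = (88·173 + 47) / 563 = 15271/563
ρ = 47/563
⌈15271/563⌉ = 28,  ⌈47/563⌉ = 1
#1s = 28 − 1 = 27

27


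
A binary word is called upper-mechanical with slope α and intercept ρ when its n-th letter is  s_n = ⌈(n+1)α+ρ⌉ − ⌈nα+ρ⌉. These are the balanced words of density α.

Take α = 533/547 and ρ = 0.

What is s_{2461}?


(n+1)α + ρ = (2462·533) / 547 = 1312246/547
nα + ρ     = (2461·533) / 547 = 1311713/547
⌈1312246/547⌉ = 2399,  ⌈1311713/547⌉ = 2399
s_{2461} = 2399 − 2399 = 0

0


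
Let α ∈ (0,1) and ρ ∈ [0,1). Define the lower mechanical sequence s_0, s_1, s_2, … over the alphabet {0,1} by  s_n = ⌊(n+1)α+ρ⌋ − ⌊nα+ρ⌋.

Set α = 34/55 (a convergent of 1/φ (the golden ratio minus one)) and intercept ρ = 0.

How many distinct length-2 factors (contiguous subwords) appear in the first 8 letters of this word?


t_n = ⌊(n·34)/55⌋ for n = 0 … 8:
  n=0…8: ⌊0/55⌋=0 ⌊34/55⌋=0 ⌊68/55⌋=1 ⌊102/55⌋=1 ⌊136/55⌋=2 ⌊170/55⌋=3 ⌊204/55⌋=3 ⌊238/55⌋=4 ⌊272/55⌋=4
s_n = t_(n+1) − t_n for n = 0 … 7 gives
prefix = 01011010
slide a length-2 window over [0..1] … [6..7] (7 windows); first occurrence of each distinct factor:
  [  0..  1] 01
  [  1..  2] 10
  [  3..  4] 11
  (the other 4 windows repeat one of these)
distinct factors: {01, 10, 11}
count = 3  (Sturmian bound for length 2 is 3)

3


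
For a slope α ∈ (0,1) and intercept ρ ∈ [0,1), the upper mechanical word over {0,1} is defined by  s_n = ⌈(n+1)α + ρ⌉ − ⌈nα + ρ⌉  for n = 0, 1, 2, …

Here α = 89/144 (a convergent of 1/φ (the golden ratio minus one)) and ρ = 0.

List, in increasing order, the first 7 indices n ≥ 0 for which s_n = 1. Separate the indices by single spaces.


n=0: ⌈89/144⌉−⌈0/144⌉ = 1−0 = 1  ← one
n=1: ⌈178/144⌉−⌈89/144⌉ = 2−1 = 1  ← one
n=2: ⌈267/144⌉−⌈178/144⌉ = 2−2 = 0
n=3: ⌈356/144⌉−⌈267/144⌉ = 3−2 = 1  ← one
n=4: ⌈445/144⌉−⌈356/144⌉ = 4−3 = 1  ← one
n=5: ⌈534/144⌉−⌈445/144⌉ = 4−4 = 0
n=6: ⌈623/144⌉−⌈534/144⌉ = 5−4 = 1  ← one
n=7: ⌈712/144⌉−⌈623/144⌉ = 5−5 = 0
n=8: ⌈801/144⌉−⌈712/144⌉ = 6−5 = 1  ← one
n=9: ⌈890/144⌉−⌈801/144⌉ = 7−6 = 1  ← one
positions of the first 7 ones: 0 1 3 4 6 8 9

0 1 3 4 6 8 9


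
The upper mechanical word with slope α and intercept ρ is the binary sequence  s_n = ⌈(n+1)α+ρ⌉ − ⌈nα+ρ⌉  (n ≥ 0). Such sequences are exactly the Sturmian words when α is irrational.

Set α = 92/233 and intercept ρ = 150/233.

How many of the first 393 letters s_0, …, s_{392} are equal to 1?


#1s = Σ_{n=0}^{392} s_n = Σ_{n=0}^{392} (⌈(n+1)α+ρ⌉ − ⌈nα+ρ⌉)
the sum telescopes: every ⌈nα+ρ⌉ with 0 < n < 393 appears once with + and once with −, leaving ⌈393α+ρ⌉ − ⌈0·α+ρ⌉
393α + ρ = (393·92 + 150) / 233 = 36306/233
ρ = 150/233
⌈36306/233⌉ = 156,  ⌈150/233⌉ = 1
#1s = 156 − 1 = 155

155


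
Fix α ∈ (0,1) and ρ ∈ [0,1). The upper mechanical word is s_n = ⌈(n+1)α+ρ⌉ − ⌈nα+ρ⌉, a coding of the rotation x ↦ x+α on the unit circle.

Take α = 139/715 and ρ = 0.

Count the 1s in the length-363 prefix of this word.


#1s = Σ_{n=0}^{362} s_n = Σ_{n=0}^{362} (⌈(n+1)α+ρ⌉ − ⌈nα+ρ⌉)
the sum telescopes: every ⌈nα+ρ⌉ with 0 < n < 363 appears once with + and once with −, leaving ⌈363α+ρ⌉ − ⌈0·α+ρ⌉
363α + ρ = (363·139) / 715 = 50457/715
ρ = 0/715
⌈50457/715⌉ = 71,  ⌈0/715⌉ = 0
#1s = 71 − 0 = 71

71


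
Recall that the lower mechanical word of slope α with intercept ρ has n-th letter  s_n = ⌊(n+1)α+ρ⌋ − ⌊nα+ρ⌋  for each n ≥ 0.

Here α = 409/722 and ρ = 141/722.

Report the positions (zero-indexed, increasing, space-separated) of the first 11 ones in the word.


1 3 4 6 8 10 12 13 15 17 19

n=0: ⌊550/722⌋−⌊141/722⌋ = 0−0 = 0
n=1: ⌊959/722⌋−⌊550/722⌋ = 1−0 = 1  ← one
n=2: ⌊1368/722⌋−⌊959/722⌋ = 1−1 = 0
n=3: ⌊1777/722⌋−⌊1368/722⌋ = 2−1 = 1  ← one
n=4: ⌊2186/722⌋−⌊1777/722⌋ = 3−2 = 1  ← one
n=5: ⌊2595/722⌋−⌊2186/722⌋ = 3−3 = 0
n=6: ⌊3004/722⌋−⌊2595/722⌋ = 4−3 = 1  ← one
n=7: ⌊3413/722⌋−⌊3004/722⌋ = 4−4 = 0
n=8: ⌊3822/722⌋−⌊3413/722⌋ = 5−4 = 1  ← one
n=9: ⌊4231/722⌋−⌊3822/722⌋ = 5−5 = 0
n=10: ⌊4640/722⌋−⌊4231/722⌋ = 6−5 = 1  ← one
n=11: ⌊5049/722⌋−⌊4640/722⌋ = 6−6 = 0
n=12: ⌊5458/722⌋−⌊5049/722⌋ = 7−6 = 1  ← one
n=13: ⌊5867/722⌋−⌊5458/722⌋ = 8−7 = 1  ← one
n=14: ⌊6276/722⌋−⌊5867/722⌋ = 8−8 = 0
n=15: ⌊6685/722⌋−⌊6276/722⌋ = 9−8 = 1  ← one
n=16: ⌊7094/722⌋−⌊6685/722⌋ = 9−9 = 0
n=17: ⌊7503/722⌋−⌊7094/722⌋ = 10−9 = 1  ← one
n=18: ⌊7912/722⌋−⌊7503/722⌋ = 10−10 = 0
n=19: ⌊8321/722⌋−⌊7912/722⌋ = 11−10 = 1  ← one
positions of the first 11 ones: 1 3 4 6 8 10 12 13 15 17 19


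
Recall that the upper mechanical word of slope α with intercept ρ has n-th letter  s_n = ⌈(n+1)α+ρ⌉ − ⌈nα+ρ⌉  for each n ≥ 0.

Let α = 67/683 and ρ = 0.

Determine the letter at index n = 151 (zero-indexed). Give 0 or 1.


(n+1)α + ρ = (152·67) / 683 = 10184/683
nα + ρ     = (151·67) / 683 = 10117/683
⌈10184/683⌉ = 15,  ⌈10117/683⌉ = 15
s_{151} = 15 − 15 = 0

0


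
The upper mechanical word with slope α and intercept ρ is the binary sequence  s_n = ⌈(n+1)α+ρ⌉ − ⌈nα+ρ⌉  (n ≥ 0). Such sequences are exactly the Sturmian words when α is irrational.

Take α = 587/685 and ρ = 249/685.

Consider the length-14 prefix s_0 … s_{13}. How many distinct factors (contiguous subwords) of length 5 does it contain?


6

t_n = ⌈(n·587+249)/685⌉ for n = 0 … 14:
  n=0…9: ⌈249/685⌉=1 ⌈836/685⌉=2 ⌈1423/685⌉=3 ⌈2010/685⌉=3 ⌈2597/685⌉=4 ⌈3184/685⌉=5 ⌈3771/685⌉=6 ⌈4358/685⌉=7 ⌈4945/685⌉=8 ⌈5532/685⌉=9
  n=10…14: ⌈6119/685⌉=9 ⌈6706/685⌉=10 ⌈7293/685⌉=11 ⌈7880/685⌉=12 ⌈8467/685⌉=13
s_n = t_(n+1) − t_n for n = 0 … 13 gives
prefix = 11011111101111
slide a length-5 window over [0..4] … [9..13] (10 windows); first occurrence of each distinct factor:
  [  0..  4] 11011
  [  1..  5] 10111
  [  2..  6] 01111
  [  3..  7] 11111
  [  5..  9] 11110
  [  6.. 10] 11101
  (the other 4 windows repeat one of these)
distinct factors: {01111, 10111, 11011, 11101, 11110, 11111}
count = 6  (Sturmian bound for length 5 is 6)


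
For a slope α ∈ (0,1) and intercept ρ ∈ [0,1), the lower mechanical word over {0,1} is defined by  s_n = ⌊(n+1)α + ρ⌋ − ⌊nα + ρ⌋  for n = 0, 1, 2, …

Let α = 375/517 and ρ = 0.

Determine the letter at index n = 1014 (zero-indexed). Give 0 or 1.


1

(n+1)α + ρ = (1015·375) / 517 = 380625/517
nα + ρ     = (1014·375) / 517 = 380250/517
⌊380625/517⌋ = 736,  ⌊380250/517⌋ = 735
s_{1014} = 736 − 735 = 1


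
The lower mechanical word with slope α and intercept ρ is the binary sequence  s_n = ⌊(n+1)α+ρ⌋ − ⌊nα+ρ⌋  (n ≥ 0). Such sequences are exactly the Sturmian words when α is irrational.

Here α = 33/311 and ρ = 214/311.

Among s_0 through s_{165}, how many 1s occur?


18

#1s = Σ_{n=0}^{165} s_n = Σ_{n=0}^{165} (⌊(n+1)α+ρ⌋ − ⌊nα+ρ⌋)
the sum telescopes: every ⌊nα+ρ⌋ with 0 < n < 166 appears once with + and once with −, leaving ⌊166α+ρ⌋ − ⌊0·α+ρ⌋
166α + ρ = (166·33 + 214) / 311 = 5692/311
ρ = 214/311
⌊5692/311⌋ = 18,  ⌊214/311⌋ = 0
#1s = 18 − 0 = 18


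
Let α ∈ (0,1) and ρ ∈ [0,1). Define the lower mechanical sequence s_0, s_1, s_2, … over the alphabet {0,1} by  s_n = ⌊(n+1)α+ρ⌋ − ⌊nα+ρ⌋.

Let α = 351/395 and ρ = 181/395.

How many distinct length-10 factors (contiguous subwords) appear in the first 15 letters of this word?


6

t_n = ⌊(n·351+181)/395⌋ for n = 0 … 15:
  n=0…9: ⌊181/395⌋=0 ⌊532/395⌋=1 ⌊883/395⌋=2 ⌊1234/395⌋=3 ⌊1585/395⌋=4 ⌊1936/395⌋=4 ⌊2287/395⌋=5 ⌊2638/395⌋=6 ⌊2989/395⌋=7 ⌊3340/395⌋=8
  n=10…15: ⌊3691/395⌋=9 ⌊4042/395⌋=10 ⌊4393/395⌋=11 ⌊4744/395⌋=12 ⌊5095/395⌋=12 ⌊5446/395⌋=13
s_n = t_(n+1) − t_n for n = 0 … 14 gives
prefix = 111101111111101
slide a length-10 window over [0..9] … [5..14] (6 windows); first occurrence of each distinct factor:
  [  0..  9] 1111011111
  [  1.. 10] 1110111111
  [  2.. 11] 1101111111
  [  3.. 12] 1011111111
  [  4.. 13] 0111111110
  [  5.. 14] 1111111101
distinct factors: {0111111110, 1011111111, 1101111111, 1110111111, 1111011111, 1111111101}
count = 6  (Sturmian bound for length 10 is 11)


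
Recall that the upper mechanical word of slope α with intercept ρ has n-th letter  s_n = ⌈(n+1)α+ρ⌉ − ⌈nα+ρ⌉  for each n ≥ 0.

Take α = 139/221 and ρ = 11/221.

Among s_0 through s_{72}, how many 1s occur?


#1s = Σ_{n=0}^{72} s_n = Σ_{n=0}^{72} (⌈(n+1)α+ρ⌉ − ⌈nα+ρ⌉)
the sum telescopes: every ⌈nα+ρ⌉ with 0 < n < 73 appears once with + and once with −, leaving ⌈73α+ρ⌉ − ⌈0·α+ρ⌉
73α + ρ = (73·139 + 11) / 221 = 10158/221
ρ = 11/221
⌈10158/221⌉ = 46,  ⌈11/221⌉ = 1
#1s = 46 − 1 = 45

45


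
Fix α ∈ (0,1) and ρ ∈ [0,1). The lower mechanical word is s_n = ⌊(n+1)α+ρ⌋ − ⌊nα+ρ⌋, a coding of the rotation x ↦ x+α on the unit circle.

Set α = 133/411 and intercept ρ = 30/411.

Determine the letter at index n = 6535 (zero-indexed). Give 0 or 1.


1

(n+1)α + ρ = (6536·133 + 30) / 411 = 869318/411
nα + ρ     = (6535·133 + 30) / 411 = 869185/411
⌊869318/411⌋ = 2115,  ⌊869185/411⌋ = 2114
s_{6535} = 2115 − 2114 = 1


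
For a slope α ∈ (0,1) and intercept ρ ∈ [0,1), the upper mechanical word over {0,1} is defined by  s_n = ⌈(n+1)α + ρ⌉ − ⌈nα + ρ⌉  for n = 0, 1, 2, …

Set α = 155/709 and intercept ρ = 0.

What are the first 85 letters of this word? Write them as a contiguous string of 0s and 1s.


1000100001000100001000100001000010001000010001000010001000010000100010000100010000100

n=0: ⌈(1·155)/709⌉ − ⌈(0·155)/709⌉ = ⌈155/709⌉ − ⌈0/709⌉ = 1 − 0 = 1
n=1: ⌈(2·155)/709⌉ − ⌈(1·155)/709⌉ = ⌈310/709⌉ − ⌈155/709⌉ = 1 − 1 = 0
n=2: ⌈(3·155)/709⌉ − ⌈(2·155)/709⌉ = ⌈465/709⌉ − ⌈310/709⌉ = 1 − 1 = 0
n=3: ⌈(4·155)/709⌉ − ⌈(3·155)/709⌉ = ⌈620/709⌉ − ⌈465/709⌉ = 1 − 1 = 0
n=4: ⌈(5·155)/709⌉ − ⌈(4·155)/709⌉ = ⌈775/709⌉ − ⌈620/709⌉ = 2 − 1 = 1
n=5: ⌈(6·155)/709⌉ − ⌈(5·155)/709⌉ = ⌈930/709⌉ − ⌈775/709⌉ = 2 − 2 = 0
n=6: ⌈(7·155)/709⌉ − ⌈(6·155)/709⌉ = ⌈1085/709⌉ − ⌈930/709⌉ = 2 − 2 = 0
n=7: ⌈(8·155)/709⌉ − ⌈(7·155)/709⌉ = ⌈1240/709⌉ − ⌈1085/709⌉ = 2 − 2 = 0
n=8: ⌈(9·155)/709⌉ − ⌈(8·155)/709⌉ = ⌈1395/709⌉ − ⌈1240/709⌉ = 2 − 2 = 0
n=9: ⌈(10·155)/709⌉ − ⌈(9·155)/709⌉ = ⌈1550/709⌉ − ⌈1395/709⌉ = 3 − 2 = 1
n=10: ⌈(11·155)/709⌉ − ⌈(10·155)/709⌉ = ⌈1705/709⌉ − ⌈1550/709⌉ = 3 − 3 = 0
n=11: ⌈(12·155)/709⌉ − ⌈(11·155)/709⌉ = ⌈1860/709⌉ − ⌈1705/709⌉ = 3 − 3 = 0
n=12: ⌈(13·155)/709⌉ − ⌈(12·155)/709⌉ = ⌈2015/709⌉ − ⌈1860/709⌉ = 3 − 3 = 0
n=13: ⌈(14·155)/709⌉ − ⌈(13·155)/709⌉ = ⌈2170/709⌉ − ⌈2015/709⌉ = 4 − 3 = 1
n=14: ⌈(15·155)/709⌉ − ⌈(14·155)/709⌉ = ⌈2325/709⌉ − ⌈2170/709⌉ = 4 − 4 = 0
n=15: ⌈(16·155)/709⌉ − ⌈(15·155)/709⌉ = ⌈2480/709⌉ − ⌈2325/709⌉ = 4 − 4 = 0
n=16: ⌈(17·155)/709⌉ − ⌈(16·155)/709⌉ = ⌈2635/709⌉ − ⌈2480/709⌉ = 4 − 4 = 0
n=17: ⌈(18·155)/709⌉ − ⌈(17·155)/709⌉ = ⌈2790/709⌉ − ⌈2635/709⌉ = 4 − 4 = 0
n=18: ⌈(19·155)/709⌉ − ⌈(18·155)/709⌉ = ⌈2945/709⌉ − ⌈2790/709⌉ = 5 − 4 = 1
n=19: ⌈(20·155)/709⌉ − ⌈(19·155)/709⌉ = ⌈3100/709⌉ − ⌈2945/709⌉ = 5 − 5 = 0
n=20: ⌈(21·155)/709⌉ − ⌈(20·155)/709⌉ = ⌈3255/709⌉ − ⌈3100/709⌉ = 5 − 5 = 0
n=21: ⌈(22·155)/709⌉ − ⌈(21·155)/709⌉ = ⌈3410/709⌉ − ⌈3255/709⌉ = 5 − 5 = 0
n=22: ⌈(23·155)/709⌉ − ⌈(22·155)/709⌉ = ⌈3565/709⌉ − ⌈3410/709⌉ = 6 − 5 = 1
n=23: ⌈(24·155)/709⌉ − ⌈(23·155)/709⌉ = ⌈3720/709⌉ − ⌈3565/709⌉ = 6 − 6 = 0
n=24: ⌈(25·155)/709⌉ − ⌈(24·155)/709⌉ = ⌈3875/709⌉ − ⌈3720/709⌉ = 6 − 6 = 0
n=25: ⌈(26·155)/709⌉ − ⌈(25·155)/709⌉ = ⌈4030/709⌉ − ⌈3875/709⌉ = 6 − 6 = 0
n=26: ⌈(27·155)/709⌉ − ⌈(26·155)/709⌉ = ⌈4185/709⌉ − ⌈4030/709⌉ = 6 − 6 = 0
n=27: ⌈(28·155)/709⌉ − ⌈(27·155)/709⌉ = ⌈4340/709⌉ − ⌈4185/709⌉ = 7 − 6 = 1
n=28: ⌈(29·155)/709⌉ − ⌈(28·155)/709⌉ = ⌈4495/709⌉ − ⌈4340/709⌉ = 7 − 7 = 0
n=29: ⌈(30·155)/709⌉ − ⌈(29·155)/709⌉ = ⌈4650/709⌉ − ⌈4495/709⌉ = 7 − 7 = 0
n=30: ⌈(31·155)/709⌉ − ⌈(30·155)/709⌉ = ⌈4805/709⌉ − ⌈4650/709⌉ = 7 − 7 = 0
n=31: ⌈(32·155)/709⌉ − ⌈(31·155)/709⌉ = ⌈4960/709⌉ − ⌈4805/709⌉ = 7 − 7 = 0
n=32: ⌈(33·155)/709⌉ − ⌈(32·155)/709⌉ = ⌈5115/709⌉ − ⌈4960/709⌉ = 8 − 7 = 1
n=33: ⌈(34·155)/709⌉ − ⌈(33·155)/709⌉ = ⌈5270/709⌉ − ⌈5115/709⌉ = 8 − 8 = 0
n=34: ⌈(35·155)/709⌉ − ⌈(34·155)/709⌉ = ⌈5425/709⌉ − ⌈5270/709⌉ = 8 − 8 = 0
n=35: ⌈(36·155)/709⌉ − ⌈(35·155)/709⌉ = ⌈5580/709⌉ − ⌈5425/709⌉ = 8 − 8 = 0
n=36: ⌈(37·155)/709⌉ − ⌈(36·155)/709⌉ = ⌈5735/709⌉ − ⌈5580/709⌉ = 9 − 8 = 1
n=37: ⌈(38·155)/709⌉ − ⌈(37·155)/709⌉ = ⌈5890/709⌉ − ⌈5735/709⌉ = 9 − 9 = 0
n=38: ⌈(39·155)/709⌉ − ⌈(38·155)/709⌉ = ⌈6045/709⌉ − ⌈5890/709⌉ = 9 − 9 = 0
n=39: ⌈(40·155)/709⌉ − ⌈(39·155)/709⌉ = ⌈6200/709⌉ − ⌈6045/709⌉ = 9 − 9 = 0
n=40: ⌈(41·155)/709⌉ − ⌈(40·155)/709⌉ = ⌈6355/709⌉ − ⌈6200/709⌉ = 9 − 9 = 0
n=41: ⌈(42·155)/709⌉ − ⌈(41·155)/709⌉ = ⌈6510/709⌉ − ⌈6355/709⌉ = 10 − 9 = 1
n=42: ⌈(43·155)/709⌉ − ⌈(42·155)/709⌉ = ⌈6665/709⌉ − ⌈6510/709⌉ = 10 − 10 = 0
n=43: ⌈(44·155)/709⌉ − ⌈(43·155)/709⌉ = ⌈6820/709⌉ − ⌈6665/709⌉ = 10 − 10 = 0
n=44: ⌈(45·155)/709⌉ − ⌈(44·155)/709⌉ = ⌈6975/709⌉ − ⌈6820/709⌉ = 10 − 10 = 0
n=45: ⌈(46·155)/709⌉ − ⌈(45·155)/709⌉ = ⌈7130/709⌉ − ⌈6975/709⌉ = 11 − 10 = 1
n=46: ⌈(47·155)/709⌉ − ⌈(46·155)/709⌉ = ⌈7285/709⌉ − ⌈7130/709⌉ = 11 − 11 = 0
n=47: ⌈(48·155)/709⌉ − ⌈(47·155)/709⌉ = ⌈7440/709⌉ − ⌈7285/709⌉ = 11 − 11 = 0
n=48: ⌈(49·155)/709⌉ − ⌈(48·155)/709⌉ = ⌈7595/709⌉ − ⌈7440/709⌉ = 11 − 11 = 0
n=49: ⌈(50·155)/709⌉ − ⌈(49·155)/709⌉ = ⌈7750/709⌉ − ⌈7595/709⌉ = 11 − 11 = 0
n=50: ⌈(51·155)/709⌉ − ⌈(50·155)/709⌉ = ⌈7905/709⌉ − ⌈7750/709⌉ = 12 − 11 = 1
n=51: ⌈(52·155)/709⌉ − ⌈(51·155)/709⌉ = ⌈8060/709⌉ − ⌈7905/709⌉ = 12 − 12 = 0
n=52: ⌈(53·155)/709⌉ − ⌈(52·155)/709⌉ = ⌈8215/709⌉ − ⌈8060/709⌉ = 12 − 12 = 0
n=53: ⌈(54·155)/709⌉ − ⌈(53·155)/709⌉ = ⌈8370/709⌉ − ⌈8215/709⌉ = 12 − 12 = 0
n=54: ⌈(55·155)/709⌉ − ⌈(54·155)/709⌉ = ⌈8525/709⌉ − ⌈8370/709⌉ = 13 − 12 = 1
n=55: ⌈(56·155)/709⌉ − ⌈(55·155)/709⌉ = ⌈8680/709⌉ − ⌈8525/709⌉ = 13 − 13 = 0
n=56: ⌈(57·155)/709⌉ − ⌈(56·155)/709⌉ = ⌈8835/709⌉ − ⌈8680/709⌉ = 13 − 13 = 0
n=57: ⌈(58·155)/709⌉ − ⌈(57·155)/709⌉ = ⌈8990/709⌉ − ⌈8835/709⌉ = 13 − 13 = 0
n=58: ⌈(59·155)/709⌉ − ⌈(58·155)/709⌉ = ⌈9145/709⌉ − ⌈8990/709⌉ = 13 − 13 = 0
n=59: ⌈(60·155)/709⌉ − ⌈(59·155)/709⌉ = ⌈9300/709⌉ − ⌈9145/709⌉ = 14 − 13 = 1
n=60: ⌈(61·155)/709⌉ − ⌈(60·155)/709⌉ = ⌈9455/709⌉ − ⌈9300/709⌉ = 14 − 14 = 0
n=61: ⌈(62·155)/709⌉ − ⌈(61·155)/709⌉ = ⌈9610/709⌉ − ⌈9455/709⌉ = 14 − 14 = 0
n=62: ⌈(63·155)/709⌉ − ⌈(62·155)/709⌉ = ⌈9765/709⌉ − ⌈9610/709⌉ = 14 − 14 = 0
n=63: ⌈(64·155)/709⌉ − ⌈(63·155)/709⌉ = ⌈9920/709⌉ − ⌈9765/709⌉ = 14 − 14 = 0
n=64: ⌈(65·155)/709⌉ − ⌈(64·155)/709⌉ = ⌈10075/709⌉ − ⌈9920/709⌉ = 15 − 14 = 1
n=65: ⌈(66·155)/709⌉ − ⌈(65·155)/709⌉ = ⌈10230/709⌉ − ⌈10075/709⌉ = 15 − 15 = 0
n=66: ⌈(67·155)/709⌉ − ⌈(66·155)/709⌉ = ⌈10385/709⌉ − ⌈10230/709⌉ = 15 − 15 = 0
n=67: ⌈(68·155)/709⌉ − ⌈(67·155)/709⌉ = ⌈10540/709⌉ − ⌈10385/709⌉ = 15 − 15 = 0
n=68: ⌈(69·155)/709⌉ − ⌈(68·155)/709⌉ = ⌈10695/709⌉ − ⌈10540/709⌉ = 16 − 15 = 1
n=69: ⌈(70·155)/709⌉ − ⌈(69·155)/709⌉ = ⌈10850/709⌉ − ⌈10695/709⌉ = 16 − 16 = 0
n=70: ⌈(71·155)/709⌉ − ⌈(70·155)/709⌉ = ⌈11005/709⌉ − ⌈10850/709⌉ = 16 − 16 = 0
n=71: ⌈(72·155)/709⌉ − ⌈(71·155)/709⌉ = ⌈11160/709⌉ − ⌈11005/709⌉ = 16 − 16 = 0
n=72: ⌈(73·155)/709⌉ − ⌈(72·155)/709⌉ = ⌈11315/709⌉ − ⌈11160/709⌉ = 16 − 16 = 0
n=73: ⌈(74·155)/709⌉ − ⌈(73·155)/709⌉ = ⌈11470/709⌉ − ⌈11315/709⌉ = 17 − 16 = 1
n=74: ⌈(75·155)/709⌉ − ⌈(74·155)/709⌉ = ⌈11625/709⌉ − ⌈11470/709⌉ = 17 − 17 = 0
n=75: ⌈(76·155)/709⌉ − ⌈(75·155)/709⌉ = ⌈11780/709⌉ − ⌈11625/709⌉ = 17 − 17 = 0
n=76: ⌈(77·155)/709⌉ − ⌈(76·155)/709⌉ = ⌈11935/709⌉ − ⌈11780/709⌉ = 17 − 17 = 0
n=77: ⌈(78·155)/709⌉ − ⌈(77·155)/709⌉ = ⌈12090/709⌉ − ⌈11935/709⌉ = 18 − 17 = 1
n=78: ⌈(79·155)/709⌉ − ⌈(78·155)/709⌉ = ⌈12245/709⌉ − ⌈12090/709⌉ = 18 − 18 = 0
n=79: ⌈(80·155)/709⌉ − ⌈(79·155)/709⌉ = ⌈12400/709⌉ − ⌈12245/709⌉ = 18 − 18 = 0
n=80: ⌈(81·155)/709⌉ − ⌈(80·155)/709⌉ = ⌈12555/709⌉ − ⌈12400/709⌉ = 18 − 18 = 0
n=81: ⌈(82·155)/709⌉ − ⌈(81·155)/709⌉ = ⌈12710/709⌉ − ⌈12555/709⌉ = 18 − 18 = 0
n=82: ⌈(83·155)/709⌉ − ⌈(82·155)/709⌉ = ⌈12865/709⌉ − ⌈12710/709⌉ = 19 − 18 = 1
n=83: ⌈(84·155)/709⌉ − ⌈(83·155)/709⌉ = ⌈13020/709⌉ − ⌈12865/709⌉ = 19 − 19 = 0
n=84: ⌈(85·155)/709⌉ − ⌈(84·155)/709⌉ = ⌈13175/709⌉ − ⌈13020/709⌉ = 19 − 19 = 0
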